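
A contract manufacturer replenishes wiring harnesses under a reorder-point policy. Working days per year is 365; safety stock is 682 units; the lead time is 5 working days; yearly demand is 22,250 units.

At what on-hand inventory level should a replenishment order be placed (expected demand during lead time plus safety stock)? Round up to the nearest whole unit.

987 units

Daily demand d = 22,250 / 365 = 60.959 units/day
Demand during lead time = 60.959 × 5 = 304.79
Reorder point = 304.79 + 682 = 986.79 → round up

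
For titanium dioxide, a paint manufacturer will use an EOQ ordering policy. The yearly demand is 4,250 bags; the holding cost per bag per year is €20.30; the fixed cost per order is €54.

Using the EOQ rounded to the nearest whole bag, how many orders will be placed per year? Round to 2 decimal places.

EOQ = √(2DS/H) = √(2 × 4,250 × 54 / 20.3)
    = √(22,610.84) ≈ 150.37 → Q = 150
Orders per year = D/Q = 4,250 / 150 = 28.333

28.33 orders per year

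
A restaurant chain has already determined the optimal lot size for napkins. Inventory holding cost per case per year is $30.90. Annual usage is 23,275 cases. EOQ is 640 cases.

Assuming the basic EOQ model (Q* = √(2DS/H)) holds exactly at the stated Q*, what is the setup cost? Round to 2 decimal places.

$271.89

From Q* = √(2DS/H) ⇒ Q*² = 2DS/H.
S = Q²H / (2D) = 640² × 30.9 / (2 × 23,275) = 271.8934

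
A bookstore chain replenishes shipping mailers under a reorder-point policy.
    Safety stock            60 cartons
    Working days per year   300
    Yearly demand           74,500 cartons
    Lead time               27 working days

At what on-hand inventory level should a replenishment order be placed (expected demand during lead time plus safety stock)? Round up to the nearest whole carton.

6,765 cartons

Daily demand d = 74,500 / 300 = 248.333 cartons/day
Demand during lead time = 248.333 × 27 = 6,705.00
Reorder point = 6,705.00 + 60 = 6,765.00 → round up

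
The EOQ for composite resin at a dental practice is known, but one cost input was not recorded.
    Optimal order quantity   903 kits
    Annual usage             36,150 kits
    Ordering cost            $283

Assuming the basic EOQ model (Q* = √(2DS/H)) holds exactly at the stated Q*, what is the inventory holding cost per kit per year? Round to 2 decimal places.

$25.09

From Q* = √(2DS/H) ⇒ Q*² = 2DS/H.
H = 2DS / Q² = 2 × 36,150 × 283 / 903² = 25.0928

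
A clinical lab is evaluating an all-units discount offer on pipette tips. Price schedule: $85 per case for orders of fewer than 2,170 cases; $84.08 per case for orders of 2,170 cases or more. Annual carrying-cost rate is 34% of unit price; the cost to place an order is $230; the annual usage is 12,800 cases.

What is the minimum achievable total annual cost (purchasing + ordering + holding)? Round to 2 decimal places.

$1,101,044.66

H₁ = 34%×$85 = $28.9000;  H₂ = 34%×$84.08 = $28.5872
EOQ₁ = √(2×12,800×230/28.9000) = 451.37  (< 2,170, feasible at tier 1)
EOQ₂ = √(2×12,800×230/28.5872) = 453.84  (< 2,170 → use Q = 2,170 at tier-2 price)
TC(tier 1 (EOQ₁), Q≈451.4) = $1,101,044.66
TC(tier 2, Q≈2,170.0) = $1,108,597.79
Minimum at tier 1 (EOQ₁): $1,101,044.66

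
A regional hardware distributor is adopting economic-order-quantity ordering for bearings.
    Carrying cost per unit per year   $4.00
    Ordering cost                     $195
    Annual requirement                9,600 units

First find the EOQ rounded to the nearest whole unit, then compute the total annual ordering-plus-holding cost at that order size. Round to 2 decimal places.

$3,869.88

Optimal lot size Q* = (2 × 9,600 × $195 / $4)^½ ≈ 967.47 → Q = 967 units
Annual ordering cost = (D/Q)·S = (9,600/967) × 195 = $1,935.88
Annual holding cost  = (Q/2)·H = (967/2) × 4 = $1,934.00
Total = $1,935.88 + $1,934.00 = $3,869.88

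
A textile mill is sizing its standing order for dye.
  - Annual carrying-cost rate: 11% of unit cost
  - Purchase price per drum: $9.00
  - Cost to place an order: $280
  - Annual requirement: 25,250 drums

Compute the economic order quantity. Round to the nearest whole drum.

H = i·C = 0.11 × $9 = $0.9900 per drum-year
Q* = √(2·D·S / H) = √(2·25,250·280 / 0.99) = √14,282,828.3 ≈ 3,779.26

3,779 drums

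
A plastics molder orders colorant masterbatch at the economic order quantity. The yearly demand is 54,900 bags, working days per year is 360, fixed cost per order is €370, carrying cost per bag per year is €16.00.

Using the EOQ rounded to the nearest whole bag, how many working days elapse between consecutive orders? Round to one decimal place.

10.4 days

Q* = √(2·D·S / H) = √(2·54,900·370 / 16) = √2,539,125.0 ≈ 1,593.46 → Q = 1,593 bags
Cycle time = (working days × Q)/D = (360 × 1,593) / 54,900 = 10.446 days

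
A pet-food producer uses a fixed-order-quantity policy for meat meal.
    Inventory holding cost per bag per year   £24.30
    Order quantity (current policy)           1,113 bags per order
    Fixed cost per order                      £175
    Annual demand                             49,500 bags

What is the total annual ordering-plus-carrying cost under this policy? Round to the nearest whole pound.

£21,306

Annual ordering cost = (D/Q)·S = (49,500/1,113) × 175 = £7,783.02
Annual holding cost  = (Q/2)·H = (1,113/2) × 24.3 = £13,522.95
Total = £7,783.02 + £13,522.95 = £21,305.97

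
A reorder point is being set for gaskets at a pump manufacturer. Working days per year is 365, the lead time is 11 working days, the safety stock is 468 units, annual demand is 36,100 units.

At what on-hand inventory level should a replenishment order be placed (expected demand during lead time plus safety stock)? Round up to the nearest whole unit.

Daily demand d = 36,100 / 365 = 98.904 units/day
Demand during lead time = 98.904 × 11 = 1,087.95
Reorder point = 1,087.95 + 468 = 1,555.95 → round up

1,556 units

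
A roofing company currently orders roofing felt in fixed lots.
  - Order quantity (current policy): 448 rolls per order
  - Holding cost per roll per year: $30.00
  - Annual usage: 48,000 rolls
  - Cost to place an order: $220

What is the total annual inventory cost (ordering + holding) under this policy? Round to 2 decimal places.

Ordering: D/Q × S = 48,000/448 × $220 = $23,571.43
Holding:  Q/2 × H = 448/2 × $30 = $6,720.00
Total = $23,571.43 + $6,720.00 = $30,291.43

$30,291.43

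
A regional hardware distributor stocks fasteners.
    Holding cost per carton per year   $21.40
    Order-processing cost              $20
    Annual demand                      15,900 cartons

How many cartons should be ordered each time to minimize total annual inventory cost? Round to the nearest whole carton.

172 cartons

2DS/H = 2·15,900·20/21.4 = 29,719.63
EOQ = √29,719.63 ≈ 172.39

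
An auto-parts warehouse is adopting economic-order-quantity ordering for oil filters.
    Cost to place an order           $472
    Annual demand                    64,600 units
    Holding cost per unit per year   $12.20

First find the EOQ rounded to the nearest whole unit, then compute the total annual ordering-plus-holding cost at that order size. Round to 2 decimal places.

$27,276.09

Q* = √(2·D·S / H) = √(2·64,600·472 / 12.2) = √4,998,557.4 ≈ 2,235.75 → Q = 2,236 units
Ordering: D/Q × S = 64,600/2,236 × $472 = $13,636.49
Holding:  Q/2 × H = 2,236/2 × $12.2 = $13,639.60
Total = $13,636.49 + $13,639.60 = $27,276.09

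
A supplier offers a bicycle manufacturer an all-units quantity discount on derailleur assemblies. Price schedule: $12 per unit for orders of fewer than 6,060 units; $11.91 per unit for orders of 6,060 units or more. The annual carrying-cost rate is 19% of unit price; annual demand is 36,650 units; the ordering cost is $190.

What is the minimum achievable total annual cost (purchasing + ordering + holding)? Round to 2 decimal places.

H₁ = 19%×$12 = $2.2800;  H₂ = 19%×$11.91 = $2.2629
EOQ₁ = √(2×36,650×190/2.2800) = 2,471.50  (< 6,060, feasible at tier 1)
EOQ₂ = √(2×36,650×190/2.2629) = 2,480.82  (< 6,060 → use Q = 6,060 at tier-2 price)
TC(tier 1 (EOQ₁), Q≈2,471.5) = $445,435.03
TC(tier 2, Q≈6,060.0) = $444,507.18
Minimum at tier 2: $444,507.18

$444,507.18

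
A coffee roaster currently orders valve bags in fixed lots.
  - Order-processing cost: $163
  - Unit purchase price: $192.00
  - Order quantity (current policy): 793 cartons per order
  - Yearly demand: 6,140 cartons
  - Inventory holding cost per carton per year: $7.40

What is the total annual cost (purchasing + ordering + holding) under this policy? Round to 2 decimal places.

$1,183,076.17

Ordering: D/Q × S = 6,140/793 × $163 = $1,262.07
Holding:  Q/2 × H = 793/2 × $7.4 = $2,934.10
Purchase cost = D·C = 6,140 × 192 = $1,178,880.00
Total = $1,262.07 + $2,934.10 + $1,178,880.00 = $1,183,076.17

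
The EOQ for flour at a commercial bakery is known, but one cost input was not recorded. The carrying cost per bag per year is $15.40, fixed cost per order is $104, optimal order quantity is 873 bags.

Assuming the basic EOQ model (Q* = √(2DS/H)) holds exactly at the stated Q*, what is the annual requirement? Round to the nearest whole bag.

EOQ relation: Q² = 2DS/H, so rearrange for the unknown.
D = Q²H / (2S) = 873² × 15.4 / (2 × 104) = 56,426.86

56,427 bags per year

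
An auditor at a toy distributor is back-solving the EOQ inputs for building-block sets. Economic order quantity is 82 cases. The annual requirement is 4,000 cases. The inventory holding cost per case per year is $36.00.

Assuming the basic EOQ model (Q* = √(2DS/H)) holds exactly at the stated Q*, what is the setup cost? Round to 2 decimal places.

$30.26

Since Q* = (2DS/H)^½, squaring gives Q*²·H = 2DS.
S = Q²H / (2D) = 82² × 36 / (2 × 4,000) = 30.2580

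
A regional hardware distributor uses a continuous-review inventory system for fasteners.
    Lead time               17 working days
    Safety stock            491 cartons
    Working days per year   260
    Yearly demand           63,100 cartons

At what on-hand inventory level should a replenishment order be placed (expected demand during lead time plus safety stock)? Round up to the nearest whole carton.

Daily demand d = 63,100 / 260 = 242.692 cartons/day
Demand during lead time = 242.692 × 17 = 4,125.77
Reorder point = 4,125.77 + 491 = 4,616.77 → round up

4,617 cartons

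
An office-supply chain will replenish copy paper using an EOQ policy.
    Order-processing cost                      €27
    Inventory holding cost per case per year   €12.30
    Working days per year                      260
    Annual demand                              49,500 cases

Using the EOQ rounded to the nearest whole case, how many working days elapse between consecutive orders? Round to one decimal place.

Q* = √(2·D·S / H) = √(2·49,500·27 / 12.3) = √217,317.1 ≈ 466.17 → Q = 466 cases
T = Q/D × 260 days = 466/49,500 × 260 = 2.448 days

2.4 days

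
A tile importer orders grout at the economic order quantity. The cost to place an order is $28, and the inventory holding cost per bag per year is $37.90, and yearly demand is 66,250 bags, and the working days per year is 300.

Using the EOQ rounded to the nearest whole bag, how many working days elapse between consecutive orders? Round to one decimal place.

1.4 days

Optimal lot size Q* = (2 × 66,250 × $28 / $37.9)^½ ≈ 312.87 → Q = 313 bags
Cycle time = (working days × Q)/D = (300 × 313) / 66,250 = 1.417 days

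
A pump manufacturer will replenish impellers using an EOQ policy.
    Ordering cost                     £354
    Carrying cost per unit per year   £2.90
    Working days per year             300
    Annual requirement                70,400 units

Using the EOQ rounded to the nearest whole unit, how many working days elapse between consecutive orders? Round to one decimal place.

17.7 days

2DS/H = 2·70,400·354/2.9 = 17,187,310.34
EOQ = √17,187,310.34 ≈ 4,145.76 → Q = 4,146 units
Cycle time = (working days × Q)/D = (300 × 4,146) / 70,400 = 17.668 days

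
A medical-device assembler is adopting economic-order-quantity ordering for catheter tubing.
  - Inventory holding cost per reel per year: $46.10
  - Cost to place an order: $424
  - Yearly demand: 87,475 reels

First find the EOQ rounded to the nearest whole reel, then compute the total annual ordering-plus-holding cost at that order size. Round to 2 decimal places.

2DS/H = 2·87,475·424/46.1 = 1,609,084.60
EOQ = √1,609,084.60 ≈ 1,268.50 → Q = 1,268 reels
Annual ordering cost = (D/Q)·S = (87,475/1,268) × 424 = $29,250.32
Annual holding cost  = (Q/2)·H = (1,268/2) × 46.1 = $29,227.40
Total = $29,250.32 + $29,227.40 = $58,477.72

$58,477.72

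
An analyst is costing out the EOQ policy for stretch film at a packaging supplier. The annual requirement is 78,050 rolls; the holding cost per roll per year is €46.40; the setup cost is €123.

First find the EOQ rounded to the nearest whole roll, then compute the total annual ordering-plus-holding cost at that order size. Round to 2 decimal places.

Q* = √(2·D·S / H) = √(2·78,050·123 / 46.4) = √413,799.6 ≈ 643.27 → Q = 643 rolls
Orders/yr = 78,050/643 = 121.384; ordering cost = 121.384 × €123 = €14,930.25
Average inventory = 643/2 = 321.5; holding cost = 321.5 × €46.4 = €14,917.60
Total = €14,930.25 + €14,917.60 = €29,847.85

€29,847.85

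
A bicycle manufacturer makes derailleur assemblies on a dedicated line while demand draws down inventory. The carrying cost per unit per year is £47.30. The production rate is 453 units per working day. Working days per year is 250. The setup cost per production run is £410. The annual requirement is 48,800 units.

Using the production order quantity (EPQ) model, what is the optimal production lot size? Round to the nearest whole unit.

d = 48,800/250 = 195.2000 units/day;  effective holding cost H(1 − d/p) = 47.3·(1 − 195.2000/453) = 26.91819
Q* = √(2DS / H_eff) = √(2·48,800·410 / 26.91819) ≈ 1,219.25

1,219 units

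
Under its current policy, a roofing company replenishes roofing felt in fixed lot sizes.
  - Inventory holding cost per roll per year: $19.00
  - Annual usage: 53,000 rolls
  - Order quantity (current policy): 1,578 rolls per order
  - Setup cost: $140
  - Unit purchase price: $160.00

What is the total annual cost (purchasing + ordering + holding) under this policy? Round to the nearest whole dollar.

$8,499,693

Ordering: D/Q × S = 53,000/1,578 × $140 = $4,702.15
Holding:  Q/2 × H = 1,578/2 × $19 = $14,991.00
Purchase cost = D·C = 53,000 × 160 = $8,480,000.00
Total = $4,702.15 + $14,991.00 + $8,480,000.00 = $8,499,693.15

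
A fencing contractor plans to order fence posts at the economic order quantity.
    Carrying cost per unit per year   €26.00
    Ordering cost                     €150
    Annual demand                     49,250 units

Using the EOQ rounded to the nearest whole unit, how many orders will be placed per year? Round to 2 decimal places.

2DS/H = 2·49,250·150/26 = 568,269.23
EOQ = √568,269.23 ≈ 753.84 → Q = 754
N = D/Q = 49,250/754 ≈ 65.318 orders/yr

65.32 orders per year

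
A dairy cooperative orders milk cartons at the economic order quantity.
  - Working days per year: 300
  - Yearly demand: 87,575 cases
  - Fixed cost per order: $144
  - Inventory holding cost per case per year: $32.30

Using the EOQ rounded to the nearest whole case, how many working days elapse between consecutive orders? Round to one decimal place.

3.0 days

2DS/H = 2·87,575·144/32.3 = 780,854.49
EOQ = √780,854.49 ≈ 883.66 → Q = 884 cases
Days between orders = 300 / (D/Q) = 300 / 99.067 ≈ 3.028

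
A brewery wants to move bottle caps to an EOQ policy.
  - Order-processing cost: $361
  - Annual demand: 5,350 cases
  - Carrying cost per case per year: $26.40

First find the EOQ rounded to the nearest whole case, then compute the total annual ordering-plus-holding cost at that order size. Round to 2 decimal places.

$10,098.29

EOQ = √(2DS/H) = √(2 × 5,350 × 361 / 26.4)
    = √(146,314.39) ≈ 382.51 → Q = 383 cases
Orders/yr = 5,350/383 = 13.969; ordering cost = 13.969 × $361 = $5,042.69
Average inventory = 383/2 = 191.5; holding cost = 191.5 × $26.4 = $5,055.60
Total = $5,042.69 + $5,055.60 = $10,098.29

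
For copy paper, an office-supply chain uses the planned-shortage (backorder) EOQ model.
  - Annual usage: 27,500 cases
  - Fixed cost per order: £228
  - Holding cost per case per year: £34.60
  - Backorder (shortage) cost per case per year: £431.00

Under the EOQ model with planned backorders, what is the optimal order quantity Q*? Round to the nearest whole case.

626 cases

Q* = √(2DS/H) · √((H + b)/b)
   = √(2 × 27,500 × 228 / 34.6) · √((34.6 + 431) / 431)
   = 602.020 × 1.0394 ≈ 625.72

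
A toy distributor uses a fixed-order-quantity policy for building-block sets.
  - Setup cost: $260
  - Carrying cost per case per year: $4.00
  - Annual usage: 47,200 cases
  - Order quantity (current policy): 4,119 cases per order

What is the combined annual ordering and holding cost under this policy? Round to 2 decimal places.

$11,217.36

Orders/yr = 47,200/4,119 = 11.459; ordering cost = 11.459 × $260 = $2,979.36
Average inventory = 4,119/2 = 2059.5; holding cost = 2059.5 × $4 = $8,238.00
Total = $2,979.36 + $8,238.00 = $11,217.36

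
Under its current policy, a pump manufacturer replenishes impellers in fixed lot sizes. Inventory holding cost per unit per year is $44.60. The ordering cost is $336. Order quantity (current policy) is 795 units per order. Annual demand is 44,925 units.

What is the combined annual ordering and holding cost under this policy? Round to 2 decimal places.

Annual ordering cost = (D/Q)·S = (44,925/795) × 336 = $18,987.17
Annual holding cost  = (Q/2)·H = (795/2) × 44.6 = $17,728.50
Total = $18,987.17 + $17,728.50 = $36,715.67

$36,715.67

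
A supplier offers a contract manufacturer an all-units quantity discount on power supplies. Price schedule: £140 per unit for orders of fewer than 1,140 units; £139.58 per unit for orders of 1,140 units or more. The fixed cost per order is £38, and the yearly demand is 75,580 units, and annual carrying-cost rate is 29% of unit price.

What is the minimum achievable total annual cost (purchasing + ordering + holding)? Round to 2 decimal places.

£10,575,048.31

H₁ = 29%×£140 = £40.6000;  H₂ = 29%×£139.58 = £40.4782
EOQ₁ = √(2×75,580×38/40.6000) = 376.14  (< 1,140, feasible at tier 1)
EOQ₂ = √(2×75,580×38/40.4782) = 376.70  (< 1,140 → use Q = 1,140 at tier-2 price)
TC(tier 1 (EOQ₁), Q≈376.1) = £10,596,471.20
TC(tier 2, Q≈1,140.0) = £10,575,048.31
Minimum at tier 2: £10,575,048.31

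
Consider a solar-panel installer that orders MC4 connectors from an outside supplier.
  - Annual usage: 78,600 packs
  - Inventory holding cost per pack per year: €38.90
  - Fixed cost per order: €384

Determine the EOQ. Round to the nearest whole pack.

2DS/H = 2·78,600·384/38.9 = 1,551,794.34
EOQ = √1,551,794.34 ≈ 1,245.71

1,246 packs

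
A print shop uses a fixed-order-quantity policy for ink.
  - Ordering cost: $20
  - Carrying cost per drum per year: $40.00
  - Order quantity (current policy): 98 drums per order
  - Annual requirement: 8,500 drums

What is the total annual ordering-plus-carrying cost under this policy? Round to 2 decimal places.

Orders/yr = 8,500/98 = 86.735; ordering cost = 86.735 × $20 = $1,734.69
Average inventory = 98/2 = 49; holding cost = 49 × $40 = $1,960.00
Total = $1,734.69 + $1,960.00 = $3,694.69

$3,694.69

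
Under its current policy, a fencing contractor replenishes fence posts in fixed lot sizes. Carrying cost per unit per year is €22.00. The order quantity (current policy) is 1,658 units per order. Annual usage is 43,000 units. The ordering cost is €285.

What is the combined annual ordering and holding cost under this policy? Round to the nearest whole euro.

Annual ordering cost = (D/Q)·S = (43,000/1,658) × 285 = €7,391.44
Annual holding cost  = (Q/2)·H = (1,658/2) × 22 = €18,238.00
Total = €7,391.44 + €18,238.00 = €25,629.44

€25,629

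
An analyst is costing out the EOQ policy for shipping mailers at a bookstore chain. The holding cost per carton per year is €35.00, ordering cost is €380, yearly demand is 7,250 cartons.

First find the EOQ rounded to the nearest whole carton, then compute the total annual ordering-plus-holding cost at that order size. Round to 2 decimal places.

Q* = √(2·D·S / H) = √(2·7,250·380 / 35) = √157,428.6 ≈ 396.77 → Q = 397 cartons
Orders/yr = 7,250/397 = 18.262; ordering cost = 18.262 × €380 = €6,939.55
Average inventory = 397/2 = 198.5; holding cost = 198.5 × €35 = €6,947.50
Total = €6,939.55 + €6,947.50 = €13,887.05

€13,887.05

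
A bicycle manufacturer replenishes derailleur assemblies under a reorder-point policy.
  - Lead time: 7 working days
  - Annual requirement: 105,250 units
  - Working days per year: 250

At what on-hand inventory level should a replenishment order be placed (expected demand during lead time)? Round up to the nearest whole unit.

Daily demand d = 105,250 / 250 = 421.000 units/day
Demand during lead time = 421.000 × 7 = 2,947.00
Reorder point = 2,947.00 → round up

2,947 units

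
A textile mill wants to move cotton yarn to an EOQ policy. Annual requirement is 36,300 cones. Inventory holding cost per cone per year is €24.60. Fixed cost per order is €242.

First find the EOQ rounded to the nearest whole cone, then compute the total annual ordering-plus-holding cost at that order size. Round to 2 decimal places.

€20,789.48

2DS/H = 2·36,300·242/24.6 = 714,195.12
EOQ = √714,195.12 ≈ 845.10 → Q = 845 cones
Annual ordering cost = (D/Q)·S = (36,300/845) × 242 = €10,395.98
Annual holding cost  = (Q/2)·H = (845/2) × 24.6 = €10,393.50
Total = €10,395.98 + €10,393.50 = €20,789.48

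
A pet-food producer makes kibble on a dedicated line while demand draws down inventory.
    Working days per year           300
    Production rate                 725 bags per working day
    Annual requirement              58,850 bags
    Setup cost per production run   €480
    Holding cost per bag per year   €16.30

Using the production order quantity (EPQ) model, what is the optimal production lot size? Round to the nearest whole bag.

Daily demand d = 58,850/300 = 196.167; p = 725; 1 − d/p = 0.72943
EPQ = √(2DS / (H(1 − d/p)))
    = √(2 × 58,850 × 480 / (16.3 × 0.72943)) ≈ 2,179.84

2,180 bags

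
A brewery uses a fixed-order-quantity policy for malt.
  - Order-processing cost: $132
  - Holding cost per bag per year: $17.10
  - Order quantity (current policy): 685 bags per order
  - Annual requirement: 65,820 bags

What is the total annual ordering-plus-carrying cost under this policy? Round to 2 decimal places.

$18,540.31

Orders/yr = 65,820/685 = 96.088; ordering cost = 96.088 × $132 = $12,683.56
Average inventory = 685/2 = 342.5; holding cost = 342.5 × $17.1 = $5,856.75
Total = $12,683.56 + $5,856.75 = $18,540.31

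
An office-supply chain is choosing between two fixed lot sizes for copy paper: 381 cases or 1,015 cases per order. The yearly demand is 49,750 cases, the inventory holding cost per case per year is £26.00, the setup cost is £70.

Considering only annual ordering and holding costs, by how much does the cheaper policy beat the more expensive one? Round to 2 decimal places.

£2,532.61

TC(Q) = (D/Q)S + (Q/2)H
TC(381) = (49,750/381)×70 + (381/2)×26 = £14,093.42
TC(1,015) = (49,750/1,015)×70 + (1,015/2)×26 = £16,626.03
|ΔTC| = |£14,093.42 − £16,626.03| = £2,532.61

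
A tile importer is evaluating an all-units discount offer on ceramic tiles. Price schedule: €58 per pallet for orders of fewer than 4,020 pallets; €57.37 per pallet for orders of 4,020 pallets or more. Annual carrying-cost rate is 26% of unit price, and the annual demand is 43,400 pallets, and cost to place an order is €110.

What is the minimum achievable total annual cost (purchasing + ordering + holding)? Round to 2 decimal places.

€2,521,027.12

H₁ = 26%×€58 = €15.0800;  H₂ = 26%×€57.37 = €14.9162
EOQ₁ = √(2×43,400×110/15.0800) = 795.71  (< 4,020, feasible at tier 1)
EOQ₂ = √(2×43,400×110/14.9162) = 800.07  (< 4,020 → use Q = 4,020 at tier-2 price)
TC(tier 1 (EOQ₁), Q≈795.7) = €2,529,199.33
TC(tier 2, Q≈4,020.0) = €2,521,027.12
Minimum at tier 2: €2,521,027.12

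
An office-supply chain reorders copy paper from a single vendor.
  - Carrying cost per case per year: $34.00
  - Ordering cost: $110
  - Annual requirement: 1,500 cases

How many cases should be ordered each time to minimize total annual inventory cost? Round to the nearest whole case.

Q* = √(2·D·S / H) = √(2·1,500·110 / 34) = √9,705.9 ≈ 98.52

99 cases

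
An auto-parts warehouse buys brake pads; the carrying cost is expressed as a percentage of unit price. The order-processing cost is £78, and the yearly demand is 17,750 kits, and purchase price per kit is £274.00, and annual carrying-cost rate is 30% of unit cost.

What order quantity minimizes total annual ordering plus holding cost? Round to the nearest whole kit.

184 kits

Holding cost per kit per year: H = 30% × £274 = £82.2000
Optimal lot size Q* = (2 × 17,750 × £78 / £82.2)^½ ≈ 183.54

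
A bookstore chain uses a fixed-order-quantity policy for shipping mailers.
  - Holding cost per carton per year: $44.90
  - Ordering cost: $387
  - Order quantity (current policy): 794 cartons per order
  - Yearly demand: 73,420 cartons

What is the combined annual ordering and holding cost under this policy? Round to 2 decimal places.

$53,610.61

Annual ordering cost = (D/Q)·S = (73,420/794) × 387 = $35,785.31
Annual holding cost  = (Q/2)·H = (794/2) × 44.9 = $17,825.30
Total = $35,785.31 + $17,825.30 = $53,610.61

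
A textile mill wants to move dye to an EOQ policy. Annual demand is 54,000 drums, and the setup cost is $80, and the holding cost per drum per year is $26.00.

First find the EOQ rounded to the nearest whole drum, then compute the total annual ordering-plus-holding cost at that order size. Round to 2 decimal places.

$14,988.00

Optimal lot size Q* = (2 × 54,000 × $80 / $26)^½ ≈ 576.46 → Q = 576 drums
Orders/yr = 54,000/576 = 93.750; ordering cost = 93.750 × $80 = $7,500.00
Average inventory = 576/2 = 288; holding cost = 288 × $26 = $7,488.00
Total = $7,500.00 + $7,488.00 = $14,988.00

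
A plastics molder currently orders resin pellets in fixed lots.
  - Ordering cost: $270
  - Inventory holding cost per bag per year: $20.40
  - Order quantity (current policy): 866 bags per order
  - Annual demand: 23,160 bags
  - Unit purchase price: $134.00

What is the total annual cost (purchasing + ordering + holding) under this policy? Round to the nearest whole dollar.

Orders/yr = 23,160/866 = 26.744; ordering cost = 26.744 × $270 = $7,220.79
Average inventory = 866/2 = 433; holding cost = 433 × $20.4 = $8,833.20
Purchase cost = D·C = 23,160 × 134 = $3,103,440.00
Total = $7,220.79 + $8,833.20 + $3,103,440.00 = $3,119,493.99

$3,119,494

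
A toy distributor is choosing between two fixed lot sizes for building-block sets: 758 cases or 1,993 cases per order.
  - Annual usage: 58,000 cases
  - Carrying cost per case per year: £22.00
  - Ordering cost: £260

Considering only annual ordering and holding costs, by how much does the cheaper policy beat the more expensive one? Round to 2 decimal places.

Annual cost at Q: ordering D·S/Q plus holding Q·H/2.
TC(758) = (58,000/758)×260 + (758/2)×22 = £28,232.46
TC(1,993) = (58,000/1,993)×260 + (1,993/2)×22 = £29,489.48
Lots of 758 are cheaper by £1,257.02.

£1,257.02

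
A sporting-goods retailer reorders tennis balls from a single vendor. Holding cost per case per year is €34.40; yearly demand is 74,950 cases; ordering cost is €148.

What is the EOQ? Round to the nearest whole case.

Optimal lot size Q* = (2 × 74,950 × €148 / €34.4)^½ ≈ 803.07

803 cases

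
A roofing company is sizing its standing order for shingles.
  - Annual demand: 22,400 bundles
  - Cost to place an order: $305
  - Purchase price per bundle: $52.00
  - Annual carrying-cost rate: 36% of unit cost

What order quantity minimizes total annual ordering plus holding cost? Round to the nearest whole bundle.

854 bundles

Carrying cost H = $52 × 36% = $18.7200/bundle/yr
Q* = √(2·D·S / H) = √(2·22,400·305 / 18.72) = √729,914.5 ≈ 854.35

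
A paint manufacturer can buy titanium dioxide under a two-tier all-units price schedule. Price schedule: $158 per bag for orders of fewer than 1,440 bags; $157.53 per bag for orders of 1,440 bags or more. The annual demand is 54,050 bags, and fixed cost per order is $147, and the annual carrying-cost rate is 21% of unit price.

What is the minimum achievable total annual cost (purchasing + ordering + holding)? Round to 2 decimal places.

$8,543,832.64

H₁ = 21%×$158 = $33.1800;  H₂ = 21%×$157.53 = $33.0813
EOQ₁ = √(2×54,050×147/33.1800) = 692.04  (< 1,440, feasible at tier 1)
EOQ₂ = √(2×54,050×147/33.0813) = 693.07  (< 1,440 → use Q = 1,440 at tier-2 price)
TC(tier 1 (EOQ₁), Q≈692.0) = $8,562,862.00
TC(tier 2, Q≈1,440.0) = $8,543,832.64
Minimum at tier 2: $8,543,832.64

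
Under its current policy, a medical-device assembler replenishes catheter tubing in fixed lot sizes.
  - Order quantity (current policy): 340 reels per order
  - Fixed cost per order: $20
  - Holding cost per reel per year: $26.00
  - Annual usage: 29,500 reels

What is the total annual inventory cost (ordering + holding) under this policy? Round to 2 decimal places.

Ordering: D/Q × S = 29,500/340 × $20 = $1,735.29
Holding:  Q/2 × H = 340/2 × $26 = $4,420.00
Total = $1,735.29 + $4,420.00 = $6,155.29

$6,155.29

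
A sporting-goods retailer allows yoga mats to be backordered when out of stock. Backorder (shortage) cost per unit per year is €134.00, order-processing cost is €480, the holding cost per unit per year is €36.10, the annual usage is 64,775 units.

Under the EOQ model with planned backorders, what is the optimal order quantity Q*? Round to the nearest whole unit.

1,479 units

Basic EOQ = √(2·64,775·480/36.1) = 1,312.459
Backorder adjustment √((H+b)/b) = √((36.1+134)/134) = 1.1267
Q* = 1,312.459 × 1.1267 ≈ 1,478.72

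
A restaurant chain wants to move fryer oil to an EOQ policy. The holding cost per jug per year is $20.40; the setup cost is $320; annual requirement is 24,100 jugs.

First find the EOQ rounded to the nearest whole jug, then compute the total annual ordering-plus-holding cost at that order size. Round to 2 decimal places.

$17,738.37

2DS/H = 2·24,100·320/20.4 = 756,078.43
EOQ = √756,078.43 ≈ 869.53 → Q = 870 jugs
Orders/yr = 24,100/870 = 27.701; ordering cost = 27.701 × $320 = $8,864.37
Average inventory = 870/2 = 435; holding cost = 435 × $20.4 = $8,874.00
Total = $8,864.37 + $8,874.00 = $17,738.37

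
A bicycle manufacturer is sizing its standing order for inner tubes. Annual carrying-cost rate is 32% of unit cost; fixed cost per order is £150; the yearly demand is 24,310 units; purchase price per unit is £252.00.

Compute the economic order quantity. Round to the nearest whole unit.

Holding cost per unit per year: H = 32% × £252 = £80.6400
Optimal lot size Q* = (2 × 24,310 × £150 / £80.64)^½ ≈ 300.73

301 units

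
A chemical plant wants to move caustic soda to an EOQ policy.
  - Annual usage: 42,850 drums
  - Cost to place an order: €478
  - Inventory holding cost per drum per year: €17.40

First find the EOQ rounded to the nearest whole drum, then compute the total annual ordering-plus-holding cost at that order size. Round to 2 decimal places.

Optimal lot size Q* = (2 × 42,850 × €478 / €17.4)^½ ≈ 1,534.37 → Q = 1,534 drums
Orders/yr = 42,850/1,534 = 27.934; ordering cost = 27.934 × €478 = €13,352.22
Average inventory = 1,534/2 = 767; holding cost = 767 × €17.4 = €13,345.80
Total = €13,352.22 + €13,345.80 = €26,698.02

€26,698.02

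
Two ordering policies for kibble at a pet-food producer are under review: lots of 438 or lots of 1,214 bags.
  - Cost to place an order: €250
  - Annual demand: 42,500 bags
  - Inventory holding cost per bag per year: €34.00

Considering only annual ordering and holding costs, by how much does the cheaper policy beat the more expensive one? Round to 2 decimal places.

€2,313.93

Annual cost at Q: ordering D·S/Q plus holding Q·H/2.
TC(438) = (42,500/438)×250 + (438/2)×34 = €31,703.99
TC(1,214) = (42,500/1,214)×250 + (1,214/2)×34 = €29,390.06
|ΔTC| = |€31,703.99 − €29,390.06| = €2,313.93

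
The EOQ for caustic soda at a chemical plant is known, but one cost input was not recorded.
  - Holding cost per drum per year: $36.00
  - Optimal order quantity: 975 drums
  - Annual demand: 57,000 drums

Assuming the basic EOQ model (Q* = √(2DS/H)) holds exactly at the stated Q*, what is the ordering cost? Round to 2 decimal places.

From Q* = √(2DS/H) ⇒ Q*² = 2DS/H.
S = Q²H / (2D) = 975² × 36 / (2 × 57,000) = 300.1974

$300.20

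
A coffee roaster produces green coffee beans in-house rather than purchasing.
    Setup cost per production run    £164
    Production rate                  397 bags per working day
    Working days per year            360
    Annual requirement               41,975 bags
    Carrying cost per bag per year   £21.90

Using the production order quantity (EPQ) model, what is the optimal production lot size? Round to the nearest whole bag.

d = 41,975/360 = 116.5972 bags/day;  effective holding cost H(1 − d/p) = 21.9·(1 − 116.5972/397) = 15.46806
Q* = √(2DS / H_eff) = √(2·41,975·164 / 15.46806) ≈ 943.44

943 bags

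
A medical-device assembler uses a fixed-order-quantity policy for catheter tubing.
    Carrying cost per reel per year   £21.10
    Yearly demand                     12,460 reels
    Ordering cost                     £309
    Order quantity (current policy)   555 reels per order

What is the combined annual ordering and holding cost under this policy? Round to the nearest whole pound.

£12,792

Annual ordering cost = (D/Q)·S = (12,460/555) × 309 = £6,937.19
Annual holding cost  = (Q/2)·H = (555/2) × 21.1 = £5,855.25
Total = £6,937.19 + £5,855.25 = £12,792.44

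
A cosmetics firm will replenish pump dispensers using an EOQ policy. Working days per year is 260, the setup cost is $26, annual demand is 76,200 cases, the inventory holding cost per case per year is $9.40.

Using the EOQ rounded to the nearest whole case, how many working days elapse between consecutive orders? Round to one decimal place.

2.2 days

Optimal lot size Q* = (2 × 76,200 × $26 / $9.4)^½ ≈ 649.25 → Q = 649 cases
Days between orders = 260 / (D/Q) = 260 / 117.411 ≈ 2.214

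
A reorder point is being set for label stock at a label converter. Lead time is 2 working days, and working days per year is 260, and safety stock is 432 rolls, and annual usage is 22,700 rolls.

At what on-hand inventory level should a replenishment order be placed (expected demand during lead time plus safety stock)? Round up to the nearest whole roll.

607 rolls

Daily demand d = 22,700 / 260 = 87.308 rolls/day
Demand during lead time = 87.308 × 2 = 174.62
Reorder point = 174.62 + 432 = 606.62 → round up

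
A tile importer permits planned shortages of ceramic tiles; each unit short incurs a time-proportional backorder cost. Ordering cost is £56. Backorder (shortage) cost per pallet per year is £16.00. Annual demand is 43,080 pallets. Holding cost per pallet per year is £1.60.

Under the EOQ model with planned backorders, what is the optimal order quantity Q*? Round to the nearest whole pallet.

1,821 pallets

Basic EOQ = √(2·43,080·56/1.6) = 1,736.548
Backorder adjustment √((H+b)/b) = √((1.6+16)/16) = 1.0488
Q* = 1,736.548 × 1.0488 ≈ 1,821.31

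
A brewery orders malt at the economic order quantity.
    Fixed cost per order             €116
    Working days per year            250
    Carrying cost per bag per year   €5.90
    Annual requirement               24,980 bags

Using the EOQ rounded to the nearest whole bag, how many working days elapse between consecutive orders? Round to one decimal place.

9.9 days

Optimal lot size Q* = (2 × 24,980 × €116 / €5.9)^½ ≈ 991.09 → Q = 991 bags
Days between orders = 250 / (D/Q) = 250 / 25.207 ≈ 9.918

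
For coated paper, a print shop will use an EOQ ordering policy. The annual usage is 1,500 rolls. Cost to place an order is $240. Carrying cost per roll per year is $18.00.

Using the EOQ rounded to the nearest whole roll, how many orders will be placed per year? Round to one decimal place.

EOQ = √(2DS/H) = √(2 × 1,500 × 240 / 18)
    = √(40,000.00) ≈ 200.00 → Q = 200
N = D/Q = 1,500/200 ≈ 7.500 orders/yr

7.5 orders per year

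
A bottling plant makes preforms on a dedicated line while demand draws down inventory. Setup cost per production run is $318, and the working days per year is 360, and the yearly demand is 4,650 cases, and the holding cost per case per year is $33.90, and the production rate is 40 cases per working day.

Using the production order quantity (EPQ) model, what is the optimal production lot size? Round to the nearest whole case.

d = 4,650/360 = 12.9167 cases/day;  effective holding cost H(1 − d/p) = 33.9·(1 − 12.9167/40) = 22.95312
Q* = √(2DS / H_eff) = √(2·4,650·318 / 22.95312) ≈ 358.95

359 cases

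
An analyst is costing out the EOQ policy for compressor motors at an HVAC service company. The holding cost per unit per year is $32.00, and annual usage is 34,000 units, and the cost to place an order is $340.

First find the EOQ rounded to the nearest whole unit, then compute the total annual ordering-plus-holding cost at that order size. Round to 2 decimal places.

Optimal lot size Q* = (2 × 34,000 × $340 / $32)^½ ≈ 850.00 → Q = 850 units
Orders/yr = 34,000/850 = 40.000; ordering cost = 40.000 × $340 = $13,600.00
Average inventory = 850/2 = 425; holding cost = 425 × $32 = $13,600.00
Total = $13,600.00 + $13,600.00 = $27,200.00

$27,200.00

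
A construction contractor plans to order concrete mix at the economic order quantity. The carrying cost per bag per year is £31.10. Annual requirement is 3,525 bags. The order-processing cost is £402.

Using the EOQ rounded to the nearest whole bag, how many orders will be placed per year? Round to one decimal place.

EOQ = √(2DS/H) = √(2 × 3,525 × 402 / 31.1)
    = √(91,128.62) ≈ 301.88 → Q = 302
Orders per year = D/Q = 3,525 / 302 = 11.672

11.7 orders per year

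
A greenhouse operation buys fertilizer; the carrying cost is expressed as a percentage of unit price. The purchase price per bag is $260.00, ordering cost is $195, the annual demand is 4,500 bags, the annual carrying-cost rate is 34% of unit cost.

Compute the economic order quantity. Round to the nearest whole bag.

Carrying cost H = $260 × 34% = $88.4000/bag/yr
Q* = √(2·D·S / H) = √(2·4,500·195 / 88.4) = √19,852.9 ≈ 140.90

141 bags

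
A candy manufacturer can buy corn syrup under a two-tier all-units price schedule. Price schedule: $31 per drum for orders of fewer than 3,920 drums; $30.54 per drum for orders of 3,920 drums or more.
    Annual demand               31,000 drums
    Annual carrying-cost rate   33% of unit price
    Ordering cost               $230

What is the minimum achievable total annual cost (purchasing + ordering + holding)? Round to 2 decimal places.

H₁ = 33%×$31 = $10.2300;  H₂ = 33%×$30.54 = $10.0782
EOQ₁ = √(2×31,000×230/10.2300) = 1,180.65  (< 3,920, feasible at tier 1)
EOQ₂ = √(2×31,000×230/10.0782) = 1,189.51  (< 3,920 → use Q = 3,920 at tier-2 price)
TC(tier 1 (EOQ₁), Q≈1,180.7) = $973,078.07
TC(tier 2, Q≈3,920.0) = $968,312.15
Minimum at tier 2: $968,312.15

$968,312.15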